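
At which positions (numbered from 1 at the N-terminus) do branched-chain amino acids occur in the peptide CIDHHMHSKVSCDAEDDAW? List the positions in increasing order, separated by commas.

The BCAAs are Val, Leu, and Ile — aliphatic side chains with a branch point.
Matching residues: I2, V10.

2, 10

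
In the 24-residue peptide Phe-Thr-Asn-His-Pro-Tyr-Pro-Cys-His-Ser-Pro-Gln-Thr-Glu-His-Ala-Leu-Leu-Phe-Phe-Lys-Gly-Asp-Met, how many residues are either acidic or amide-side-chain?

Acidic: D, E. Amide-side-chain: N, Q.
Acidic residues here: Glu14, Asp23 (2).
Amide-side-chain residues here: Asn3, Gln12 (2).
The two groups share no amino acid, so total = 2 + 2 = 4.

4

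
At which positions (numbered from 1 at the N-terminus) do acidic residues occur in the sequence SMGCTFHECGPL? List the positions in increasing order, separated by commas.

8

Aspartate (D) and glutamate (E) have carboxylic-acid side chains and are the acidic amino acids.
Matching residues: E8.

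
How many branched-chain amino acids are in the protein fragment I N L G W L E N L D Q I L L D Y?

7

Valine (V), leucine (L), and isoleucine (I) are the branched-chain amino acids.
Matching residues: I1, L3, L6, L9, I12, L13, L14.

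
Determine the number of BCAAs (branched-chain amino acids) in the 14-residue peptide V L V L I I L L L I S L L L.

13

The BCAAs are Val, Leu, and Ile — aliphatic side chains with a branch point.
Matching residues: V1, L2, V3, L4, I5, I6, L7, L8, L9, I10, L12, L13, L14.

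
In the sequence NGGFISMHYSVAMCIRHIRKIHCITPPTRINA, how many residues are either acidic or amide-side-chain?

Acidic: D, E. Amide-side-chain: N, Q.
Acidic residues here: none (0).
Amide-side-chain residues here: N1, N31 (2).
The two groups share no amino acid, so total = 0 + 2 = 2.

2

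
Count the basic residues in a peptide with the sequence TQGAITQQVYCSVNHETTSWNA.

Lysine (K), arginine (R), and histidine (H) have basic, nitrogen-containing side chains.
Matching residues: H15.

1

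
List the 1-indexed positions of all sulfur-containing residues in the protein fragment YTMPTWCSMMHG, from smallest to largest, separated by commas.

3, 7, 9, 10

Only Cys (C) and Met (M) have a sulfur atom in the side chain.
Matching residues: M3, C7, M9, M10.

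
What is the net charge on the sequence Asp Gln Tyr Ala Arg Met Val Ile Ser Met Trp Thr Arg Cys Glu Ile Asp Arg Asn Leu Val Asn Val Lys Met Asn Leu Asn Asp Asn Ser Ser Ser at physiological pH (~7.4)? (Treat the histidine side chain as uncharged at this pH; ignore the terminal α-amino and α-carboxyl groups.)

The side chains ionized at physiological pH are Lys/Arg (+1) and Asp/Glu (−1); with His treated as neutral, nothing else contributes.
Positive (K, R): Arg5, Arg13, Arg18, Lys24 → +4.
Negative (D, E): Asp1, Glu15, Asp17, Asp29 → −4.
Net charge = (+4) + (−4) = 0.

0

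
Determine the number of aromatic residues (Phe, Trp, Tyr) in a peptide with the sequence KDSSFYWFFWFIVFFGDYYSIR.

Matching residues: F5, Y6, W7, F8, F9, W10, F11, F14, F15, Y18, Y19.

11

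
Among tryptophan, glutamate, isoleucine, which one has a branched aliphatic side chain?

isoleucine

V, L, and I make up the branched-chain aliphatic group.
Of the listed options, only isoleucine belongs to this group.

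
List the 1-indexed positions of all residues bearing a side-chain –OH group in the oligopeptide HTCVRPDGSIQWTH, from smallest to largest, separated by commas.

2, 9, 13

S, T, and Y are the three residues with a side-chain hydroxyl.
Matching residues: T2, S9, T13.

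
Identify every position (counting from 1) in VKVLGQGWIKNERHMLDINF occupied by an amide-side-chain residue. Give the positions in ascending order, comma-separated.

6, 11, 19

Asparagine (N) and glutamine (Q) have uncharged amide side chains.
Matching residues: Q6, N11, N19.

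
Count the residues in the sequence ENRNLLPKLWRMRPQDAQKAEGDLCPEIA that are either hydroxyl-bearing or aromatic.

Hydroxyl-bearing: S, T, Y. Aromatic: F, W, Y.
Hydroxyl-bearing residues here: none (0).
Aromatic residues here: W10 (1).
(Y belongs to both groups, but none appear in this sequence.) Total = 0 + 1 = 1.

1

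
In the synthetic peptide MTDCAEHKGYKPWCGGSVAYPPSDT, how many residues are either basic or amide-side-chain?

Basic: H, K, R. Amide-side-chain: N, Q.
Basic residues here: H7, K8, K11 (3).
Amide-side-chain residues here: none (0).
The two groups share no amino acid, so total = 3 + 0 = 3.

3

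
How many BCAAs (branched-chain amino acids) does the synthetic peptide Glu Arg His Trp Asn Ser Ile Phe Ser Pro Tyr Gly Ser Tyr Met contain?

V, L, and I make up the branched-chain aliphatic group.
Matching residues: Ile7.

1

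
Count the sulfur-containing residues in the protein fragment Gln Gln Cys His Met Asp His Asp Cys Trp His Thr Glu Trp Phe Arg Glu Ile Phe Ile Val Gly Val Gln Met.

Cysteine (C, thiol) and methionine (M, thioether) are the two sulfur-containing amino acids.
Matching residues: Cys3, Met5, Cys9, Met25.

4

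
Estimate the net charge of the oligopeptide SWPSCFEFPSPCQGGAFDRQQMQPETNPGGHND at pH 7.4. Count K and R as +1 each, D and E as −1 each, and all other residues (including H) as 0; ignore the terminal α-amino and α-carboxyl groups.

Positive (K, R): R19 → +1.
Negative (D, E): E7, D18, E25, D33 → −4.
Net charge = (+1) + (−4) = −3.

-3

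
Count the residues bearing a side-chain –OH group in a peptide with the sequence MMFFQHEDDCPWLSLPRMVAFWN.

Serine (S), threonine (T), and tyrosine (Y) each carry a hydroxyl group on the side chain.
Matching residues: S14.

1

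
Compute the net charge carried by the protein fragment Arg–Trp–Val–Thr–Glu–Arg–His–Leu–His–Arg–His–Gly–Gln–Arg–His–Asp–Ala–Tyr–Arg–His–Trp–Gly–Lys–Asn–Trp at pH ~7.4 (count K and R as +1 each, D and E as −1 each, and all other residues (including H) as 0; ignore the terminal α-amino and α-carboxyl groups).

+4

Positive (K, R): Arg1, Arg6, Arg10, Arg14, Arg19, Lys23 → +6.
Negative (D, E): Glu5, Asp16 → −2.
Net charge = (+6) + (−2) = +4.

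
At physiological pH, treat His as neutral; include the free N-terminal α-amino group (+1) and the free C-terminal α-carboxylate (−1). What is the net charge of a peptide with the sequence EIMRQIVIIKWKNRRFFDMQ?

The side chains ionized at physiological pH are Lys/Arg (+1) and Asp/Glu (−1); with His treated as neutral, nothing else contributes.
Positive (K, R): R4, K10, K12, R14, R15 → +5.
Negative (D, E): E1, D18 → −2.
The N-terminus (+1) and C-terminus (−1) cancel.
Net charge = (+5) + (−2) = +3.

+3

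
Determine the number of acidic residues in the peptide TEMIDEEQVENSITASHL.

5

The acidic residues are Asp (D) and Glu (E), whose side chains end in a carboxylate group.
Matching residues: E2, D5, E6, E7, E10.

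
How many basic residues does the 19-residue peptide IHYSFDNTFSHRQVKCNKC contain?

5

Lysine (K), arginine (R), and histidine (H) have basic, nitrogen-containing side chains.
Matching residues: H2, H11, R12, K15, K18.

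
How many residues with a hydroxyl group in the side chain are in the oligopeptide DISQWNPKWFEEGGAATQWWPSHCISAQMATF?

5

Serine (S), threonine (T), and tyrosine (Y) each carry a hydroxyl group on the side chain.
Matching residues: S3, T17, S22, S26, T31.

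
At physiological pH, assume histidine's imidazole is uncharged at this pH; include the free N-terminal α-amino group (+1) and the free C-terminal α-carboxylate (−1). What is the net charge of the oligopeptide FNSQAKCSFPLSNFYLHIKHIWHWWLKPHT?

At pH ~7.4 the Lys and Arg side chains are protonated (+1), the Asp and Glu side chains are deprotonated (−1), and with His taken as neutral all other side chains carry no charge.
Positive (K, R): K6, K19, K27 → +3.
Negative (D, E): none → −0.
The N-terminus (+1) and C-terminus (−1) cancel.
Net charge = (+3) + (−0) = +3.

+3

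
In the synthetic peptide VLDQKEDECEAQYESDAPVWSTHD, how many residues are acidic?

The acidic residues are Asp (D) and Glu (E), whose side chains end in a carboxylate group.
Matching residues: D3, E6, D7, E8, E10, E14, D16, D24.

8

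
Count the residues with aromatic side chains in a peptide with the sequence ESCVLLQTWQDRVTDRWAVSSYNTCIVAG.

3

The aromatic amino acids are Phe (F, benzyl), Trp (W, indole), and Tyr (Y, phenol).
Matching residues: W9, W17, Y22.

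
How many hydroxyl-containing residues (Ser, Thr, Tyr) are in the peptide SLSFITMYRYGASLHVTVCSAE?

8

Matching residues: S1, S3, T6, Y8, Y10, S13, T17, S20.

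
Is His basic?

Yes

Lysine (K), arginine (R), and histidine (H) have basic, nitrogen-containing side chains.
Histidine is in this group.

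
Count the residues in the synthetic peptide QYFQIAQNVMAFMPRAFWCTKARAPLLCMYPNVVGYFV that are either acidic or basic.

3

Acidic: D, E. Basic: H, K, R.
Acidic residues here: none (0).
Basic residues here: R15, K21, R23 (3).
The two groups share no amino acid, so total = 0 + 3 = 3.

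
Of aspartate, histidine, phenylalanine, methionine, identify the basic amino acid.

K, R, and H are the three residues with basic side chains (ε-amine, guanidinium, and imidazole respectively).
Of the listed options, only histidine belongs to this group.

histidine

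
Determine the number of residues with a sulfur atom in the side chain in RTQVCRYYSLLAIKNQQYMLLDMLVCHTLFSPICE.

Only Cys (C) and Met (M) have a sulfur atom in the side chain.
Matching residues: C5, M19, M23, C26, C34.

5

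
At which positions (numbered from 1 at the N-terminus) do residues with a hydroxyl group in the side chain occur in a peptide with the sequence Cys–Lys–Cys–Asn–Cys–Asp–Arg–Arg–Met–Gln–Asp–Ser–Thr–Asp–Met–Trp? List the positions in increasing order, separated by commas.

S, T, and Y are the three residues with a side-chain hydroxyl.
Matching residues: Ser12, Thr13.

12, 13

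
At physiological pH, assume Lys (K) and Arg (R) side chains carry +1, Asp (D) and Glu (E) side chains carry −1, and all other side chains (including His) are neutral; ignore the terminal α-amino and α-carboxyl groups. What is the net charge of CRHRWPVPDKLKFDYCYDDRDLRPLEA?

Positive (K, R): R2, R4, K10, K12, R20, R23 → +6.
Negative (D, E): D9, D14, D18, D19, D21, E26 → −6.
Net charge = (+6) + (−6) = 0.

0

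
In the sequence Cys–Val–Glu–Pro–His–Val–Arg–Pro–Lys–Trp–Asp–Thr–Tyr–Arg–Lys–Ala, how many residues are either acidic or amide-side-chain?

2

Acidic: D, E. Amide-side-chain: N, Q.
Acidic residues here: Glu3, Asp11 (2).
Amide-side-chain residues here: none (0).
The two groups share no amino acid, so total = 2 + 0 = 2.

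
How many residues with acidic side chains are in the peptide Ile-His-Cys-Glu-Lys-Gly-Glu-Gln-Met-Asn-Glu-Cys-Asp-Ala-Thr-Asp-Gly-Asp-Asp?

The acidic residues are Asp (D) and Glu (E), whose side chains end in a carboxylate group.
Matching residues: Glu4, Glu7, Glu11, Asp13, Asp16, Asp18, Asp19.

7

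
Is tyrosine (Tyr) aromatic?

Phenylalanine (F), tryptophan (W), and tyrosine (Y) have aromatic ring side chains.
Tyrosine is in this group.

Yes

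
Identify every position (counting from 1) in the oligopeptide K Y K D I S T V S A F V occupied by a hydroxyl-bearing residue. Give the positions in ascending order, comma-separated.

2, 6, 7, 9

S, T, and Y are the three residues with a side-chain hydroxyl.
Matching residues: Y2, S6, T7, S9.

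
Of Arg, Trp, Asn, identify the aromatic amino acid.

F, W, and Y each carry an aromatic ring on the side chain.
Of the listed options, only Trp belongs to this group.

Trp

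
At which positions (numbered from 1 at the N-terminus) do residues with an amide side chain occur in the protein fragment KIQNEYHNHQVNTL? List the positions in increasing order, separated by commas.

3, 4, 8, 10, 12

Asparagine (N) and glutamine (Q) have uncharged amide side chains.
Matching residues: Q3, N4, N8, Q10, N12.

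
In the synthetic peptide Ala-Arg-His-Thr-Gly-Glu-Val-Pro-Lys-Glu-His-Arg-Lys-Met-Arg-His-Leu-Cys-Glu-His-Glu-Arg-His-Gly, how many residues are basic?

K, R, and H are the three residues with basic side chains (ε-amine, guanidinium, and imidazole respectively).
Matching residues: Arg2, His3, Lys9, His11, Arg12, Lys13, Arg15, His16, His20, Arg22, His23.

11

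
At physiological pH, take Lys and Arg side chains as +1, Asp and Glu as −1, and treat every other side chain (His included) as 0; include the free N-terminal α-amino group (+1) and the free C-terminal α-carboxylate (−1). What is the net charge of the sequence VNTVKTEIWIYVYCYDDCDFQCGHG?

Positive (K, R): K5 → +1.
Negative (D, E): E7, D16, D17, D19 → −4.
The N-terminus (+1) and C-terminus (−1) cancel.
Net charge = (+1) + (−4) = −3.

-3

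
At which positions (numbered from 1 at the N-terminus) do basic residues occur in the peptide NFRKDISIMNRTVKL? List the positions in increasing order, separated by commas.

3, 4, 11, 14

The basic amino acids are Lys (K), Arg (R), and His (H).
Matching residues: R3, K4, R11, K14.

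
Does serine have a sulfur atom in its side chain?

Only Cys (C) and Met (M) have a sulfur atom in the side chain.
Serine is not in this group.

No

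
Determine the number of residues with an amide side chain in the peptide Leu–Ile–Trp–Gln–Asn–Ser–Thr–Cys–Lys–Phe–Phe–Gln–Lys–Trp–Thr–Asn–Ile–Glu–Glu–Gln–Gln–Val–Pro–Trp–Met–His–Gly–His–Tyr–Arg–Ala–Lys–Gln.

Asparagine (N) and glutamine (Q) have uncharged amide side chains.
Matching residues: Gln4, Asn5, Gln12, Asn16, Gln20, Gln21, Gln33.

7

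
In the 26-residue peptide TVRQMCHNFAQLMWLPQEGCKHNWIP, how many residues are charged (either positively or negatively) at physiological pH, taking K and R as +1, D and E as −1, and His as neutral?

3

Charged side chains at pH ~7.4: K, R (positive); D, E (negative).
Matching residues: R3, E18, K21.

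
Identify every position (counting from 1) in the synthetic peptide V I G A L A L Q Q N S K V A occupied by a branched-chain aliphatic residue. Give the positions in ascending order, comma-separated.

1, 2, 5, 7, 13

V, L, and I make up the branched-chain aliphatic group.
Matching residues: V1, I2, L5, L7, V13.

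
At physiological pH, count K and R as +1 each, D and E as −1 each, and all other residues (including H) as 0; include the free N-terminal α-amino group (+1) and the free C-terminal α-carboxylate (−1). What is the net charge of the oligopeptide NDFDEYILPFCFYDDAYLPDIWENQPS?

-7

Positive (K, R): none → +0.
Negative (D, E): D2, D4, E5, D14, D15, D20, E23 → −7.
The N-terminus (+1) and C-terminus (−1) cancel.
Net charge = (+0) + (−7) = −7.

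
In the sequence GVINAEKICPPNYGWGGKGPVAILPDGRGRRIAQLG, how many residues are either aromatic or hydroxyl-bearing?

Aromatic: F, W, Y. Hydroxyl-bearing: S, T, Y.
Aromatic residues here: Y13, W15 (2).
Hydroxyl-bearing residues here: Y13 (1).
Y is in both groups, so the 1 Y residue must not be double-counted.
Total = 2 + 1 − 1 = 2.

2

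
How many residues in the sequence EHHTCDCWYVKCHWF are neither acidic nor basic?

Acidic: D, E. Basic: K, R, H. All other residues are neither.
Matching residues: T4, C5, C7, W8, Y9, V10, C12, W14, F15.

9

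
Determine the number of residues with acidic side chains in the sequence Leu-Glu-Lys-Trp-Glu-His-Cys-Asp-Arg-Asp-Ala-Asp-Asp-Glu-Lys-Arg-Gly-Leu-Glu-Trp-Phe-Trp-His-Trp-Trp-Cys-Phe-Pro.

The acidic residues are Asp (D) and Glu (E), whose side chains end in a carboxylate group.
Matching residues: Glu2, Glu5, Asp8, Asp10, Asp12, Asp13, Glu14, Glu19.

8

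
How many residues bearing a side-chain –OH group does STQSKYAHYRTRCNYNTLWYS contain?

10

Serine (S), threonine (T), and tyrosine (Y) each carry a hydroxyl group on the side chain.
Matching residues: S1, T2, S4, Y6, Y9, T11, Y15, T17, Y20, S21.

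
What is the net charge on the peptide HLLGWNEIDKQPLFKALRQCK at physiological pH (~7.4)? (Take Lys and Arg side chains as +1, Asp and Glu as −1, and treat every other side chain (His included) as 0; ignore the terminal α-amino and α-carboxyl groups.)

Positive (K, R): K10, K15, R18, K21 → +4.
Negative (D, E): E7, D9 → −2.
Net charge = (+4) + (−2) = +2.

+2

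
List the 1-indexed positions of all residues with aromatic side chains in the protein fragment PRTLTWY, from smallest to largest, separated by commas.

6, 7

Phenylalanine (F), tryptophan (W), and tyrosine (Y) have aromatic ring side chains.
Matching residues: W6, Y7.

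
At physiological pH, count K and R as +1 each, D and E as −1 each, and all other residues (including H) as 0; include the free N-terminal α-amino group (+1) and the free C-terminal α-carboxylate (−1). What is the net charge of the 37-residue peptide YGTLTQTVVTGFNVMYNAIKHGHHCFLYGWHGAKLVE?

Positive (K, R): K20, K34 → +2.
Negative (D, E): E37 → −1.
The N-terminus (+1) and C-terminus (−1) cancel.
Net charge = (+2) + (−1) = +1.

+1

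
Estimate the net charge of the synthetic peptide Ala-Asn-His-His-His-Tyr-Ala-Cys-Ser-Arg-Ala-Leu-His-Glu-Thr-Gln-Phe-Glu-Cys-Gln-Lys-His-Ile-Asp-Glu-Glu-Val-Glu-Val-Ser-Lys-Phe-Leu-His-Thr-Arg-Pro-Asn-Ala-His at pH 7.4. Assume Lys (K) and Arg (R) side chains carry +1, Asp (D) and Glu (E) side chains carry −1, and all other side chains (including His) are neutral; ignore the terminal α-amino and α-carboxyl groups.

-2

Positive (K, R): Arg10, Lys21, Lys31, Arg36 → +4.
Negative (D, E): Glu14, Glu18, Asp24, Glu25, Glu26, Glu28 → −6.
Net charge = (+4) + (−6) = −2.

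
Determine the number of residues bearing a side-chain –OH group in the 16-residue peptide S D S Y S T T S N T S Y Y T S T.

Serine (S), threonine (T), and tyrosine (Y) each carry a hydroxyl group on the side chain.
Matching residues: S1, S3, Y4, S5, T6, T7, S8, T10, S11, Y12, Y13, T14, S15, T16.

14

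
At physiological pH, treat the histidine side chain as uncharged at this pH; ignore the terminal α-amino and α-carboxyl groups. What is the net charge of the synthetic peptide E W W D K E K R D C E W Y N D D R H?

The side chains ionized at physiological pH are Lys/Arg (+1) and Asp/Glu (−1); with His treated as neutral, nothing else contributes.
Positive (K, R): K5, K7, R8, R17 → +4.
Negative (D, E): E1, D4, E6, D9, E11, D15, D16 → −7.
Net charge = (+4) + (−7) = −3.

-3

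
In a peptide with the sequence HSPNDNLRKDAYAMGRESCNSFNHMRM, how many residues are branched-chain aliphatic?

1

The BCAAs are Val, Leu, and Ile — aliphatic side chains with a branch point.
Matching residues: L7.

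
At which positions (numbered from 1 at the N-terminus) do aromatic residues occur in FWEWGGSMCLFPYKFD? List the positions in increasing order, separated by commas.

F, W, and Y each carry an aromatic ring on the side chain.
Matching residues: F1, W2, W4, F11, Y13, F15.

1, 2, 4, 11, 13, 15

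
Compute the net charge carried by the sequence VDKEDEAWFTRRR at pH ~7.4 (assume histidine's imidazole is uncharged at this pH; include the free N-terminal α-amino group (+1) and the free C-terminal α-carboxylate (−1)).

At pH ~7.4 the Lys and Arg side chains are protonated (+1), the Asp and Glu side chains are deprotonated (−1), and with His taken as neutral all other side chains carry no charge.
Positive (K, R): K3, R11, R12, R13 → +4.
Negative (D, E): D2, E4, D5, E6 → −4.
The N-terminus (+1) and C-terminus (−1) cancel.
Net charge = (+4) + (−4) = 0.

0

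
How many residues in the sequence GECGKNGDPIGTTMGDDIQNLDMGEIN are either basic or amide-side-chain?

5

Basic: H, K, R. Amide-side-chain: N, Q.
Basic residues here: K5 (1).
Amide-side-chain residues here: N6, Q19, N20, N27 (4).
The two groups share no amino acid, so total = 1 + 4 = 5.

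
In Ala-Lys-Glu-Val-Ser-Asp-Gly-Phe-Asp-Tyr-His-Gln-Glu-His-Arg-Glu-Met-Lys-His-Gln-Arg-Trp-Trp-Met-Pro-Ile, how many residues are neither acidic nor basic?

Acidic: D, E. Basic: K, R, H. All other residues are neither.
Matching residues: Ala1, Val4, Ser5, Gly7, Phe8, Tyr10, Gln12, Met17, Gln20, Trp22, Trp23, Met24, Pro25, Ile26.

14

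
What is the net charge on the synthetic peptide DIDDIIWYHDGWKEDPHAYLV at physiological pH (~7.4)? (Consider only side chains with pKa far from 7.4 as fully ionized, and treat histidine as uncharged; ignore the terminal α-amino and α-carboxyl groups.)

Near pH 7.4, K and R contribute +1 each, D and E contribute −1 each, and every other side chain (His included, as stated) is uncharged.
Positive (K, R): K13 → +1.
Negative (D, E): D1, D3, D4, D10, E14, D15 → −6.
Net charge = (+1) + (−6) = −5.

-5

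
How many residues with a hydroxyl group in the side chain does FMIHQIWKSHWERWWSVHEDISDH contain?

S, T, and Y are the three residues with a side-chain hydroxyl.
Matching residues: S9, S16, S22.

3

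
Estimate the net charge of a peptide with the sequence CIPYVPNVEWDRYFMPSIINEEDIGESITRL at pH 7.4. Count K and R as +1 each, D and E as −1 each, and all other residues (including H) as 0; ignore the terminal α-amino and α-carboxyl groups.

-4

Positive (K, R): R12, R30 → +2.
Negative (D, E): E9, D11, E21, E22, D23, E26 → −6.
Net charge = (+2) + (−6) = −4.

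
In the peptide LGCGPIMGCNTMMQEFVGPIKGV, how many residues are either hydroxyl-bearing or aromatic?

Hydroxyl-bearing: S, T, Y. Aromatic: F, W, Y.
Hydroxyl-bearing residues here: T11 (1).
Aromatic residues here: F16 (1).
(Y belongs to both groups, but none appear in this sequence.) Total = 1 + 1 = 2.

2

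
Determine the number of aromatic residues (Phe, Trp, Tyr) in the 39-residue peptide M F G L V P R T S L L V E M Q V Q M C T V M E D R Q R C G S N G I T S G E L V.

1

Matching residues: F2.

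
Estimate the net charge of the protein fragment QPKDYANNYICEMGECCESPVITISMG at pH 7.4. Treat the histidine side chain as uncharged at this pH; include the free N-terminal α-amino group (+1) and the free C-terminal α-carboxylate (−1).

At pH ~7.4 the Lys and Arg side chains are protonated (+1), the Asp and Glu side chains are deprotonated (−1), and with His taken as neutral all other side chains carry no charge.
Positive (K, R): K3 → +1.
Negative (D, E): D4, E12, E15, E18 → −4.
The N-terminus (+1) and C-terminus (−1) cancel.
Net charge = (+1) + (−4) = −3.

-3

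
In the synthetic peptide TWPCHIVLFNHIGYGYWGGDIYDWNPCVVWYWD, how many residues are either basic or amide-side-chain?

Basic: H, K, R. Amide-side-chain: N, Q.
Basic residues here: H5, H11 (2).
Amide-side-chain residues here: N10, N25 (2).
The two groups share no amino acid, so total = 2 + 2 = 4.

4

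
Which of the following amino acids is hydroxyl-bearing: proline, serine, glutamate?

serine

The –OH-bearing residues are Ser, Thr (aliphatic alcohols), and Tyr (phenol).
Of the listed options, only serine belongs to this group.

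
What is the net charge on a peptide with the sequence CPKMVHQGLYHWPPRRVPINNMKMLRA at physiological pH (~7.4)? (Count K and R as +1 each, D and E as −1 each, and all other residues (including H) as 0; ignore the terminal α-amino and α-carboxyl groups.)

Positive (K, R): K3, R15, R16, K23, R26 → +5.
Negative (D, E): none → −0.
Net charge = (+5) + (−0) = +5.

+5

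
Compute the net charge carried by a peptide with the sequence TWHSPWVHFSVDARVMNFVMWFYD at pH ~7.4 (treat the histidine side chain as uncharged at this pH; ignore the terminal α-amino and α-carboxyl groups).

-1

The side chains ionized at physiological pH are Lys/Arg (+1) and Asp/Glu (−1); with His treated as neutral, nothing else contributes.
Positive (K, R): R14 → +1.
Negative (D, E): D12, D24 → −2.
Net charge = (+1) + (−2) = −1.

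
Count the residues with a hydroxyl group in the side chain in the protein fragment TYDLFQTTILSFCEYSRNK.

The –OH-bearing residues are Ser, Thr (aliphatic alcohols), and Tyr (phenol).
Matching residues: T1, Y2, T7, T8, S11, Y15, S16.

7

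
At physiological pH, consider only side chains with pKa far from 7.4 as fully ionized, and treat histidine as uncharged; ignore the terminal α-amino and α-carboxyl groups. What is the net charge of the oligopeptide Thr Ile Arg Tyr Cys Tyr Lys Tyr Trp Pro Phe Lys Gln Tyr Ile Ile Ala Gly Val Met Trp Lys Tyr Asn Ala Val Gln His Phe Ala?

At pH ~7.4 the Lys and Arg side chains are protonated (+1), the Asp and Glu side chains are deprotonated (−1), and with His taken as neutral all other side chains carry no charge.
Positive (K, R): Arg3, Lys7, Lys12, Lys22 → +4.
Negative (D, E): none → −0.
Net charge = (+4) + (−0) = +4.

+4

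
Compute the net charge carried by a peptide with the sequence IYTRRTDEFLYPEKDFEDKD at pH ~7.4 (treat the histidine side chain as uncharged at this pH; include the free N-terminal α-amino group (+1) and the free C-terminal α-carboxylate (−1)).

-3

At pH ~7.4 the Lys and Arg side chains are protonated (+1), the Asp and Glu side chains are deprotonated (−1), and with His taken as neutral all other side chains carry no charge.
Positive (K, R): R4, R5, K14, K19 → +4.
Negative (D, E): D7, E8, E13, D15, E17, D18, D20 → −7.
The N-terminus (+1) and C-terminus (−1) cancel.
Net charge = (+4) + (−7) = −3.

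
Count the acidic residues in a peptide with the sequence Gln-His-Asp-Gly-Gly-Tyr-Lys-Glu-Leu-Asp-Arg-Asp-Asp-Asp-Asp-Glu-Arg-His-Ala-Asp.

9

The acidic residues are Asp (D) and Glu (E), whose side chains end in a carboxylate group.
Matching residues: Asp3, Glu8, Asp10, Asp12, Asp13, Asp14, Asp15, Glu16, Asp20.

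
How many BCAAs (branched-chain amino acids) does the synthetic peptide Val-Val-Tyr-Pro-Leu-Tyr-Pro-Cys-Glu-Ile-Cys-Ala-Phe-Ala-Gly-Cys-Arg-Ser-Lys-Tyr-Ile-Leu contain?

6

The BCAAs are Val, Leu, and Ile — aliphatic side chains with a branch point.
Matching residues: Val1, Val2, Leu5, Ile10, Ile21, Leu22.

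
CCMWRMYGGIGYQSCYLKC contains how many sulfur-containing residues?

6

The sulfur-bearing residues are cysteine (–SH) and methionine (–S–CH₃).
Matching residues: C1, C2, M3, M6, C15, C19.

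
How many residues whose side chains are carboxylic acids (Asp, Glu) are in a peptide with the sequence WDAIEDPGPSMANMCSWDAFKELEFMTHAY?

6

Matching residues: D2, E5, D6, D18, E22, E24.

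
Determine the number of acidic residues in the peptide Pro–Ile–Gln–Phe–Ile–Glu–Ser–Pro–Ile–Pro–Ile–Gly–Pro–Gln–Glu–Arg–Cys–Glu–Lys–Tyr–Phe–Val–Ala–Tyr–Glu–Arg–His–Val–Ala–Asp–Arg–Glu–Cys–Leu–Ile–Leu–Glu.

7

The acidic residues are Asp (D) and Glu (E), whose side chains end in a carboxylate group.
Matching residues: Glu6, Glu15, Glu18, Glu25, Asp30, Glu32, Glu37.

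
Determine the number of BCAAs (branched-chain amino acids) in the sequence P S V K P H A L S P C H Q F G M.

The BCAAs are Val, Leu, and Ile — aliphatic side chains with a branch point.
Matching residues: V3, L8.

2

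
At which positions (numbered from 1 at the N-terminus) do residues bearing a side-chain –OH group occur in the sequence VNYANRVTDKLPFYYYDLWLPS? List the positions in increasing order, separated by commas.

Serine (S), threonine (T), and tyrosine (Y) each carry a hydroxyl group on the side chain.
Matching residues: Y3, T8, Y14, Y15, Y16, S22.

3, 8, 14, 15, 16, 22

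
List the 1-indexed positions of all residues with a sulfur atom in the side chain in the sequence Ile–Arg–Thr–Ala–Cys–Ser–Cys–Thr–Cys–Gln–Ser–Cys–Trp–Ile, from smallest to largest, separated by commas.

Only Cys (C) and Met (M) have a sulfur atom in the side chain.
Matching residues: Cys5, Cys7, Cys9, Cys12.

5, 7, 9, 12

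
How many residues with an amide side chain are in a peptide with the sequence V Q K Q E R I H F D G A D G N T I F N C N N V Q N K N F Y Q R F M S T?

Only N (asparagine) and Q (glutamine) carry a side-chain carboxamide.
Matching residues: Q2, Q4, N15, N19, N21, N22, Q24, N25, N27, Q30.

10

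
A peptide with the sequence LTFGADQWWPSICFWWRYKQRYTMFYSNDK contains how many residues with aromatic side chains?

Phenylalanine (F), tryptophan (W), and tyrosine (Y) have aromatic ring side chains.
Matching residues: F3, W8, W9, F14, W15, W16, Y18, Y22, F25, Y26.

10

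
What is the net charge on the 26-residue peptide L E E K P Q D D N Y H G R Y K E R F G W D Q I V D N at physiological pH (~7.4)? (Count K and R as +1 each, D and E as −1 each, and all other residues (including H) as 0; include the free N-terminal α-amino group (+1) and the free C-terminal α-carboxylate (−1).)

Positive (K, R): K4, R13, K15, R17 → +4.
Negative (D, E): E2, E3, D7, D8, E16, D21, D25 → −7.
The N-terminus (+1) and C-terminus (−1) cancel.
Net charge = (+4) + (−7) = −3.

-3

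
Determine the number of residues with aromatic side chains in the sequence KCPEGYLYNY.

Phenylalanine (F), tryptophan (W), and tyrosine (Y) have aromatic ring side chains.
Matching residues: Y6, Y8, Y10.

3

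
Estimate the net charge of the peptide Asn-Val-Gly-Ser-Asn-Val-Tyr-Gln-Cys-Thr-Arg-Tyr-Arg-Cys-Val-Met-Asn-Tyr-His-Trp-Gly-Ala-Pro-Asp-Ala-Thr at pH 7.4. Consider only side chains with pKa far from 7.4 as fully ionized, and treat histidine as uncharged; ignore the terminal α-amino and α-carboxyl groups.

The side chains ionized at physiological pH are Lys/Arg (+1) and Asp/Glu (−1); with His treated as neutral, nothing else contributes.
Positive (K, R): Arg11, Arg13 → +2.
Negative (D, E): Asp24 → −1.
Net charge = (+2) + (−1) = +1.

+1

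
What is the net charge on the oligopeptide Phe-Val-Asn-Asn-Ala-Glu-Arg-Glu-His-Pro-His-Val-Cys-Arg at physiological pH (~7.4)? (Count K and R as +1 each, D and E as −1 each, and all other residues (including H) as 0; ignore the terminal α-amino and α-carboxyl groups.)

0

Positive (K, R): Arg7, Arg14 → +2.
Negative (D, E): Glu6, Glu8 → −2.
Net charge = (+2) + (−2) = 0.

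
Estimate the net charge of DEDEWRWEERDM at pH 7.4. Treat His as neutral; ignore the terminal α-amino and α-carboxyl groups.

At pH ~7.4 the Lys and Arg side chains are protonated (+1), the Asp and Glu side chains are deprotonated (−1), and with His taken as neutral all other side chains carry no charge.
Positive (K, R): R6, R10 → +2.
Negative (D, E): D1, E2, D3, E4, E8, E9, D11 → −7.
Net charge = (+2) + (−7) = −5.

-5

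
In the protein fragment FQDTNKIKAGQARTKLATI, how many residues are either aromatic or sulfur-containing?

1

Aromatic: F, W, Y. Sulfur-containing: C, M.
Aromatic residues here: F1 (1).
Sulfur-containing residues here: none (0).
The two groups share no amino acid, so total = 1 + 0 = 1.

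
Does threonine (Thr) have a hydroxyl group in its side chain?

Yes

S, T, and Y are the three residues with a side-chain hydroxyl.
Threonine is in this group.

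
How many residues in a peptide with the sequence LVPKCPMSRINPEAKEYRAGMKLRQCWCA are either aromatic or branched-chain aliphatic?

Aromatic: F, W, Y. Branched-chain aliphatic: I, L, V.
Aromatic residues here: Y17, W27 (2).
Branched-chain aliphatic residues here: L1, V2, I10, L23 (4).
The two groups share no amino acid, so total = 2 + 4 = 6.

6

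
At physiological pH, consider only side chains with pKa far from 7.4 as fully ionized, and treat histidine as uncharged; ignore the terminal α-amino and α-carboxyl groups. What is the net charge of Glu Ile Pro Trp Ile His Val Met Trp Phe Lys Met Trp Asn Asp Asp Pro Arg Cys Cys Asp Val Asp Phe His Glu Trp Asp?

-5

The side chains ionized at physiological pH are Lys/Arg (+1) and Asp/Glu (−1); with His treated as neutral, nothing else contributes.
Positive (K, R): Lys11, Arg18 → +2.
Negative (D, E): Glu1, Asp15, Asp16, Asp21, Asp23, Glu26, Asp28 → −7.
Net charge = (+2) + (−7) = −5.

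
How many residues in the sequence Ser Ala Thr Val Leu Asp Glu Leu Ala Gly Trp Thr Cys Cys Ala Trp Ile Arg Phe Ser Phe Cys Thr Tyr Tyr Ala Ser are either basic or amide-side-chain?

1

Basic: H, K, R. Amide-side-chain: N, Q.
Basic residues here: Arg18 (1).
Amide-side-chain residues here: none (0).
The two groups share no amino acid, so total = 1 + 0 = 1.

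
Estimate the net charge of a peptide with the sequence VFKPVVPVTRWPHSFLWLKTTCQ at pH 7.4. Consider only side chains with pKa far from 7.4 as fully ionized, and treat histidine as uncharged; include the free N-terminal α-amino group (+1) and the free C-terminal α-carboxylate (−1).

The side chains ionized at physiological pH are Lys/Arg (+1) and Asp/Glu (−1); with His treated as neutral, nothing else contributes.
Positive (K, R): K3, R10, K19 → +3.
Negative (D, E): none → −0.
The N-terminus (+1) and C-terminus (−1) cancel.
Net charge = (+3) + (−0) = +3.

+3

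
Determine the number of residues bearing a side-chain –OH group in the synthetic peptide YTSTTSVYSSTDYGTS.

S, T, and Y are the three residues with a side-chain hydroxyl.
Matching residues: Y1, T2, S3, T4, T5, S6, Y8, S9, S10, T11, Y13, T15, S16.

13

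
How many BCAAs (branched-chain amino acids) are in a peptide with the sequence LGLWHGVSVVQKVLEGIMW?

V, L, and I make up the branched-chain aliphatic group.
Matching residues: L1, L3, V7, V9, V10, V13, L14, I17.

8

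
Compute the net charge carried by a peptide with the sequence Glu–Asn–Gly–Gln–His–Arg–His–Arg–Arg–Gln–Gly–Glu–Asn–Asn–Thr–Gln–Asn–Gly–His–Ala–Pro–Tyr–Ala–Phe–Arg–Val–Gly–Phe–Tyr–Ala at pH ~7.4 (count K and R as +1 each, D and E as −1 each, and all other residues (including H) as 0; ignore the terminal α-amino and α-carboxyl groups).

+2

Positive (K, R): Arg6, Arg8, Arg9, Arg25 → +4.
Negative (D, E): Glu1, Glu12 → −2.
Net charge = (+4) + (−2) = +2.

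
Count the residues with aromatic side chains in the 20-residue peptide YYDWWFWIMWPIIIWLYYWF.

Phenylalanine (F), tryptophan (W), and tyrosine (Y) have aromatic ring side chains.
Matching residues: Y1, Y2, W4, W5, F6, W7, W10, W15, Y17, Y18, W19, F20.

12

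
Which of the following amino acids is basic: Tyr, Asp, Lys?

Lys

K, R, and H are the three residues with basic side chains (ε-amine, guanidinium, and imidazole respectively).
Of the listed options, only Lys belongs to this group.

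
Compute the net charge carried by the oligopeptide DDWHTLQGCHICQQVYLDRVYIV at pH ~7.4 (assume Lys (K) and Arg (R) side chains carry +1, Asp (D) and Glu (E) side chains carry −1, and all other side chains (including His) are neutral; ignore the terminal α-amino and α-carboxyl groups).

-2

Positive (K, R): R19 → +1.
Negative (D, E): D1, D2, D18 → −3.
Net charge = (+1) + (−3) = −2.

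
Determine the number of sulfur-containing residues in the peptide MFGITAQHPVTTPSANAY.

1

Only Cys (C) and Met (M) have a sulfur atom in the side chain.
Matching residues: M1.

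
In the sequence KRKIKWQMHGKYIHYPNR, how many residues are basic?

8

Lysine (K), arginine (R), and histidine (H) have basic, nitrogen-containing side chains.
Matching residues: K1, R2, K3, K5, H9, K11, H14, R18.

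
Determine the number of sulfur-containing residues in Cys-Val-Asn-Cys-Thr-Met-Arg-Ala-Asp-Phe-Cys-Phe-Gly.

Cysteine (C, thiol) and methionine (M, thioether) are the two sulfur-containing amino acids.
Matching residues: Cys1, Cys4, Met6, Cys11.

4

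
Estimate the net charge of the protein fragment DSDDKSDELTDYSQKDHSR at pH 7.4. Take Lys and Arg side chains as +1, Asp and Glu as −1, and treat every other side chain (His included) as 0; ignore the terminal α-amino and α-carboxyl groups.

-4

Positive (K, R): K5, K15, R19 → +3.
Negative (D, E): D1, D3, D4, D7, E8, D11, D16 → −7.
Net charge = (+3) + (−7) = −4.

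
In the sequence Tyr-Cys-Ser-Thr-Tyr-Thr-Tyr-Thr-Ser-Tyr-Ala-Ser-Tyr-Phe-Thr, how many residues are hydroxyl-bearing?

S, T, and Y are the three residues with a side-chain hydroxyl.
Matching residues: Tyr1, Ser3, Thr4, Tyr5, Thr6, Tyr7, Thr8, Ser9, Tyr10, Ser12, Tyr13, Thr15.

12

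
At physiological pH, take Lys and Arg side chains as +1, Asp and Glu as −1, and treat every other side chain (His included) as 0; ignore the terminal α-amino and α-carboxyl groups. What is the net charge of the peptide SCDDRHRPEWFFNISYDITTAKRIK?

+1

Positive (K, R): R5, R7, K22, R23, K25 → +5.
Negative (D, E): D3, D4, E9, D17 → −4.
Net charge = (+5) + (−4) = +1.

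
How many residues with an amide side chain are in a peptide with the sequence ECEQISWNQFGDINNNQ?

Only N (asparagine) and Q (glutamine) carry a side-chain carboxamide.
Matching residues: Q4, N8, Q9, N14, N15, N16, Q17.

7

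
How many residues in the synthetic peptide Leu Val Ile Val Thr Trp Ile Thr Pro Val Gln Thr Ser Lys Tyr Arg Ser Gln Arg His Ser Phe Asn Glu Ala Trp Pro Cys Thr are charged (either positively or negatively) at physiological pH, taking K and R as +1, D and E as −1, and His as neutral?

Charged side chains at pH ~7.4: K, R (positive); D, E (negative).
Matching residues: Lys14, Arg16, Arg19, Glu24.

4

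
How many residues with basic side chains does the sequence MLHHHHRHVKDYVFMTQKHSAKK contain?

11

K, R, and H are the three residues with basic side chains (ε-amine, guanidinium, and imidazole respectively).
Matching residues: H3, H4, H5, H6, R7, H8, K10, K18, H19, K22, K23.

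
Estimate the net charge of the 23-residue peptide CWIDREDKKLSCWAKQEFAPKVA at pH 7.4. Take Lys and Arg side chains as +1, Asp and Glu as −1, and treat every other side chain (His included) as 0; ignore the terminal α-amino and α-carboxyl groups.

+1

Positive (K, R): R5, K8, K9, K15, K21 → +5.
Negative (D, E): D4, E6, D7, E17 → −4.
Net charge = (+5) + (−4) = +1.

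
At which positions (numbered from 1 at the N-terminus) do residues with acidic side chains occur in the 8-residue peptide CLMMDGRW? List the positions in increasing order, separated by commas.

The acidic residues are Asp (D) and Glu (E), whose side chains end in a carboxylate group.
Matching residues: D5.

5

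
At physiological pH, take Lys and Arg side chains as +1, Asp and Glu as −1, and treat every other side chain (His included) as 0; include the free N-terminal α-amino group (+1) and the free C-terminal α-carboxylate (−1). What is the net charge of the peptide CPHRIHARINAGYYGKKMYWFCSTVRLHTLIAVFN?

+5

Positive (K, R): R4, R8, K16, K17, R26 → +5.
Negative (D, E): none → −0.
The N-terminus (+1) and C-terminus (−1) cancel.
Net charge = (+5) + (−0) = +5.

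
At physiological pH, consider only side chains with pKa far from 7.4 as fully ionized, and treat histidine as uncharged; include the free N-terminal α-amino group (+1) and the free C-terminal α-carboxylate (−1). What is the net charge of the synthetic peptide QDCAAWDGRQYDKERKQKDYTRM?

Near pH 7.4, K and R contribute +1 each, D and E contribute −1 each, and every other side chain (His included, as stated) is uncharged.
Positive (K, R): R9, K13, R15, K16, K18, R22 → +6.
Negative (D, E): D2, D7, D12, E14, D19 → −5.
The N-terminus (+1) and C-terminus (−1) cancel.
Net charge = (+6) + (−5) = +1.

+1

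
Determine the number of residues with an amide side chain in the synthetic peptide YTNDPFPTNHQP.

3

The amide-side-chain residues are Asn (N) and Gln (Q).
Matching residues: N3, N9, Q11.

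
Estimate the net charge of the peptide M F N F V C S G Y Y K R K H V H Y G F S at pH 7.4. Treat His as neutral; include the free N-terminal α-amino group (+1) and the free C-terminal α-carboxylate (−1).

+3

Near pH 7.4, K and R contribute +1 each, D and E contribute −1 each, and every other side chain (His included, as stated) is uncharged.
Positive (K, R): K11, R12, K13 → +3.
Negative (D, E): none → −0.
The N-terminus (+1) and C-terminus (−1) cancel.
Net charge = (+3) + (−0) = +3.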